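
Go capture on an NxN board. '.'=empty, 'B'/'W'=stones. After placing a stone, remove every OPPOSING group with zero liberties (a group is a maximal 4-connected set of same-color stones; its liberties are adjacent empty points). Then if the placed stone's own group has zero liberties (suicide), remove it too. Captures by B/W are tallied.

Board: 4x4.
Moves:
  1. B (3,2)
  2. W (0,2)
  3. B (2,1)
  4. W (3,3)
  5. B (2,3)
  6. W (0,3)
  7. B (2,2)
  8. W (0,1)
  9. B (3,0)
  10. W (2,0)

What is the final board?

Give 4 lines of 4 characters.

Answer: .WWW
....
WBBB
B.B.

Derivation:
Move 1: B@(3,2) -> caps B=0 W=0
Move 2: W@(0,2) -> caps B=0 W=0
Move 3: B@(2,1) -> caps B=0 W=0
Move 4: W@(3,3) -> caps B=0 W=0
Move 5: B@(2,3) -> caps B=1 W=0
Move 6: W@(0,3) -> caps B=1 W=0
Move 7: B@(2,2) -> caps B=1 W=0
Move 8: W@(0,1) -> caps B=1 W=0
Move 9: B@(3,0) -> caps B=1 W=0
Move 10: W@(2,0) -> caps B=1 W=0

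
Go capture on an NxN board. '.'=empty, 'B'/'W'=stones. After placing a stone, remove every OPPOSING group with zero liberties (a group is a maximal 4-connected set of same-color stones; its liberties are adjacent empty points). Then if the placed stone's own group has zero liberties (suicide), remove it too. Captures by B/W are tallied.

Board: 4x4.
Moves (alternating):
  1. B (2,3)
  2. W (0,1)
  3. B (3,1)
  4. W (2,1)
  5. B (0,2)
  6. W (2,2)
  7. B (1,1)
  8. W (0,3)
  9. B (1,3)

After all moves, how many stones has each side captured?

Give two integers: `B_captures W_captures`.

Answer: 1 0

Derivation:
Move 1: B@(2,3) -> caps B=0 W=0
Move 2: W@(0,1) -> caps B=0 W=0
Move 3: B@(3,1) -> caps B=0 W=0
Move 4: W@(2,1) -> caps B=0 W=0
Move 5: B@(0,2) -> caps B=0 W=0
Move 6: W@(2,2) -> caps B=0 W=0
Move 7: B@(1,1) -> caps B=0 W=0
Move 8: W@(0,3) -> caps B=0 W=0
Move 9: B@(1,3) -> caps B=1 W=0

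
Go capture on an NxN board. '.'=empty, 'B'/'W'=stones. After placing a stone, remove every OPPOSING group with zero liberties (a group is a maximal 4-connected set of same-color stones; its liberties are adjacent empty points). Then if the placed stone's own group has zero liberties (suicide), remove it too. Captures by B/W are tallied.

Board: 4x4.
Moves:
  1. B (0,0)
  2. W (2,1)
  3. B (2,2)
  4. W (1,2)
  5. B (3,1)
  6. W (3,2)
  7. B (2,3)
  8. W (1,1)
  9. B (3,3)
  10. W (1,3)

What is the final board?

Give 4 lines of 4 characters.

Answer: B...
.WWW
.WBB
.B.B

Derivation:
Move 1: B@(0,0) -> caps B=0 W=0
Move 2: W@(2,1) -> caps B=0 W=0
Move 3: B@(2,2) -> caps B=0 W=0
Move 4: W@(1,2) -> caps B=0 W=0
Move 5: B@(3,1) -> caps B=0 W=0
Move 6: W@(3,2) -> caps B=0 W=0
Move 7: B@(2,3) -> caps B=0 W=0
Move 8: W@(1,1) -> caps B=0 W=0
Move 9: B@(3,3) -> caps B=1 W=0
Move 10: W@(1,3) -> caps B=1 W=0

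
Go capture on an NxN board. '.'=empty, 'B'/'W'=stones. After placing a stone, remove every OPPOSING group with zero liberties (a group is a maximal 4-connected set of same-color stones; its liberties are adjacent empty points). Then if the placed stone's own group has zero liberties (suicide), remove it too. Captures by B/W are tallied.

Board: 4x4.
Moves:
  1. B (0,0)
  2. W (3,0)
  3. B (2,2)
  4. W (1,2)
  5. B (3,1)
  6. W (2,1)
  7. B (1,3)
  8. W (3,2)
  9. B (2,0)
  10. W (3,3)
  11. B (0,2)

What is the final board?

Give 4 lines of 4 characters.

Answer: B.B.
..WB
BWB.
W.WW

Derivation:
Move 1: B@(0,0) -> caps B=0 W=0
Move 2: W@(3,0) -> caps B=0 W=0
Move 3: B@(2,2) -> caps B=0 W=0
Move 4: W@(1,2) -> caps B=0 W=0
Move 5: B@(3,1) -> caps B=0 W=0
Move 6: W@(2,1) -> caps B=0 W=0
Move 7: B@(1,3) -> caps B=0 W=0
Move 8: W@(3,2) -> caps B=0 W=1
Move 9: B@(2,0) -> caps B=0 W=1
Move 10: W@(3,3) -> caps B=0 W=1
Move 11: B@(0,2) -> caps B=0 W=1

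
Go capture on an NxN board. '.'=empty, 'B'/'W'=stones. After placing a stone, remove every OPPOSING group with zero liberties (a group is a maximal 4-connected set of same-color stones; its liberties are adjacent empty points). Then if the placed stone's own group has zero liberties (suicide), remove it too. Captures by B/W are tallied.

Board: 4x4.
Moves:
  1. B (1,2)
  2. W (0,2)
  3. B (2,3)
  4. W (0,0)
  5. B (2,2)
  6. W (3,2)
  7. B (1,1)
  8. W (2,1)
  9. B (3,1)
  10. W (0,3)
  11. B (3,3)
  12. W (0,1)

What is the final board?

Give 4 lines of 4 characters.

Answer: WWWW
.BB.
.WBB
.B.B

Derivation:
Move 1: B@(1,2) -> caps B=0 W=0
Move 2: W@(0,2) -> caps B=0 W=0
Move 3: B@(2,3) -> caps B=0 W=0
Move 4: W@(0,0) -> caps B=0 W=0
Move 5: B@(2,2) -> caps B=0 W=0
Move 6: W@(3,2) -> caps B=0 W=0
Move 7: B@(1,1) -> caps B=0 W=0
Move 8: W@(2,1) -> caps B=0 W=0
Move 9: B@(3,1) -> caps B=0 W=0
Move 10: W@(0,3) -> caps B=0 W=0
Move 11: B@(3,3) -> caps B=1 W=0
Move 12: W@(0,1) -> caps B=1 W=0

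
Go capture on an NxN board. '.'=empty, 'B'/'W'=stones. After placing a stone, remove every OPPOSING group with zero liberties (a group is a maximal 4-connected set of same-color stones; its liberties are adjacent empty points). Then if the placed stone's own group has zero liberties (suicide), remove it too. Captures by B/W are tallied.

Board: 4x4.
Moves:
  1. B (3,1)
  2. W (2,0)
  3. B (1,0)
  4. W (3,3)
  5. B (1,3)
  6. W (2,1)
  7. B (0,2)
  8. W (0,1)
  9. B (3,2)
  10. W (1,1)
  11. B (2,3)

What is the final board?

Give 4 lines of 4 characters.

Answer: .WB.
BW.B
WW.B
.BB.

Derivation:
Move 1: B@(3,1) -> caps B=0 W=0
Move 2: W@(2,0) -> caps B=0 W=0
Move 3: B@(1,0) -> caps B=0 W=0
Move 4: W@(3,3) -> caps B=0 W=0
Move 5: B@(1,3) -> caps B=0 W=0
Move 6: W@(2,1) -> caps B=0 W=0
Move 7: B@(0,2) -> caps B=0 W=0
Move 8: W@(0,1) -> caps B=0 W=0
Move 9: B@(3,2) -> caps B=0 W=0
Move 10: W@(1,1) -> caps B=0 W=0
Move 11: B@(2,3) -> caps B=1 W=0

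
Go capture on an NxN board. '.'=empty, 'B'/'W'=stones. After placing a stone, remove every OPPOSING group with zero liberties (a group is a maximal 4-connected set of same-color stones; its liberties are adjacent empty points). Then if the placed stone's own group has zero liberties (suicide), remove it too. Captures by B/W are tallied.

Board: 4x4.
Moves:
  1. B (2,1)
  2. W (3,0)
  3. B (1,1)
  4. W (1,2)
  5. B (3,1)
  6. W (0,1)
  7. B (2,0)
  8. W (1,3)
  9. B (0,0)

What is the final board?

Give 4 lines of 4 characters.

Move 1: B@(2,1) -> caps B=0 W=0
Move 2: W@(3,0) -> caps B=0 W=0
Move 3: B@(1,1) -> caps B=0 W=0
Move 4: W@(1,2) -> caps B=0 W=0
Move 5: B@(3,1) -> caps B=0 W=0
Move 6: W@(0,1) -> caps B=0 W=0
Move 7: B@(2,0) -> caps B=1 W=0
Move 8: W@(1,3) -> caps B=1 W=0
Move 9: B@(0,0) -> caps B=1 W=0

Answer: BW..
.BWW
BB..
.B..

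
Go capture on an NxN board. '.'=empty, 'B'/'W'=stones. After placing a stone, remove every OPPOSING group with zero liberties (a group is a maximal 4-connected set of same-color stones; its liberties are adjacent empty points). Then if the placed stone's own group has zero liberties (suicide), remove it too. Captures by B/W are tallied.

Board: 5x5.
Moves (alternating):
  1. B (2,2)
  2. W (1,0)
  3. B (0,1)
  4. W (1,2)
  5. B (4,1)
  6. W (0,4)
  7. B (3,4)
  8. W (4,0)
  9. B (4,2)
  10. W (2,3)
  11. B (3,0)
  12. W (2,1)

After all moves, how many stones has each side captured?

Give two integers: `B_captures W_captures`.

Move 1: B@(2,2) -> caps B=0 W=0
Move 2: W@(1,0) -> caps B=0 W=0
Move 3: B@(0,1) -> caps B=0 W=0
Move 4: W@(1,2) -> caps B=0 W=0
Move 5: B@(4,1) -> caps B=0 W=0
Move 6: W@(0,4) -> caps B=0 W=0
Move 7: B@(3,4) -> caps B=0 W=0
Move 8: W@(4,0) -> caps B=0 W=0
Move 9: B@(4,2) -> caps B=0 W=0
Move 10: W@(2,3) -> caps B=0 W=0
Move 11: B@(3,0) -> caps B=1 W=0
Move 12: W@(2,1) -> caps B=1 W=0

Answer: 1 0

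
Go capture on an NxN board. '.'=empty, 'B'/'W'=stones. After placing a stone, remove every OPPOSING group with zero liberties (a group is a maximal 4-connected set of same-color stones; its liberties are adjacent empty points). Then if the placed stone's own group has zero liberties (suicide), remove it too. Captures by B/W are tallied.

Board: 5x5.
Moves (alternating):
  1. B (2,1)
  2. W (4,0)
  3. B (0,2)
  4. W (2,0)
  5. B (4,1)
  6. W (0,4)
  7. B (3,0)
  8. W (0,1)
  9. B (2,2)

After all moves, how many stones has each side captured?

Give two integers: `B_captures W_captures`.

Move 1: B@(2,1) -> caps B=0 W=0
Move 2: W@(4,0) -> caps B=0 W=0
Move 3: B@(0,2) -> caps B=0 W=0
Move 4: W@(2,0) -> caps B=0 W=0
Move 5: B@(4,1) -> caps B=0 W=0
Move 6: W@(0,4) -> caps B=0 W=0
Move 7: B@(3,0) -> caps B=1 W=0
Move 8: W@(0,1) -> caps B=1 W=0
Move 9: B@(2,2) -> caps B=1 W=0

Answer: 1 0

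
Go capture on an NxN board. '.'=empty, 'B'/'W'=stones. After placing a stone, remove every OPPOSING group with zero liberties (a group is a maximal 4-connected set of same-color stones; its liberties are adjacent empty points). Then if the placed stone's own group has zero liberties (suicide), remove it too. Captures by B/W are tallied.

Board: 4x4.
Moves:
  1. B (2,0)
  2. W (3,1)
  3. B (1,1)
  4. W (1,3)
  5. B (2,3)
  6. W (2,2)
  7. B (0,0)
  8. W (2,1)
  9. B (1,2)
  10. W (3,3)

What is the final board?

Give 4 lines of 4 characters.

Answer: B...
.BBW
BWW.
.W.W

Derivation:
Move 1: B@(2,0) -> caps B=0 W=0
Move 2: W@(3,1) -> caps B=0 W=0
Move 3: B@(1,1) -> caps B=0 W=0
Move 4: W@(1,3) -> caps B=0 W=0
Move 5: B@(2,3) -> caps B=0 W=0
Move 6: W@(2,2) -> caps B=0 W=0
Move 7: B@(0,0) -> caps B=0 W=0
Move 8: W@(2,1) -> caps B=0 W=0
Move 9: B@(1,2) -> caps B=0 W=0
Move 10: W@(3,3) -> caps B=0 W=1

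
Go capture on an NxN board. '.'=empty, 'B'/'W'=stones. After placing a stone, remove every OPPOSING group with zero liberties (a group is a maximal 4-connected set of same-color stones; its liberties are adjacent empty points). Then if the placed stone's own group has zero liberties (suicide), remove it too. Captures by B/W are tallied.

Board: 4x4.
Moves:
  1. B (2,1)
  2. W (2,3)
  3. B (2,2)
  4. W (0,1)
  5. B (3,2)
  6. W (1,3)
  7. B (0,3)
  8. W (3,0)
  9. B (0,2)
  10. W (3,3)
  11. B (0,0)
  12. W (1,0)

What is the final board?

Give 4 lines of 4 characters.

Move 1: B@(2,1) -> caps B=0 W=0
Move 2: W@(2,3) -> caps B=0 W=0
Move 3: B@(2,2) -> caps B=0 W=0
Move 4: W@(0,1) -> caps B=0 W=0
Move 5: B@(3,2) -> caps B=0 W=0
Move 6: W@(1,3) -> caps B=0 W=0
Move 7: B@(0,3) -> caps B=0 W=0
Move 8: W@(3,0) -> caps B=0 W=0
Move 9: B@(0,2) -> caps B=0 W=0
Move 10: W@(3,3) -> caps B=0 W=0
Move 11: B@(0,0) -> caps B=0 W=0
Move 12: W@(1,0) -> caps B=0 W=1

Answer: .WBB
W..W
.BBW
W.BW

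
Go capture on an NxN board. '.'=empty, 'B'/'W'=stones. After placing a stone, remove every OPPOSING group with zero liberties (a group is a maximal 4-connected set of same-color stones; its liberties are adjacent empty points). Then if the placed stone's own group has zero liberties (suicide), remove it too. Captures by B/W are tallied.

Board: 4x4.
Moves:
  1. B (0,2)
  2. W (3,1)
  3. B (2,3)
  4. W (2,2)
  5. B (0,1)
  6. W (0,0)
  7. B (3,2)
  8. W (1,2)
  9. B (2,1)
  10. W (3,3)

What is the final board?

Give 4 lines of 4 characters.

Move 1: B@(0,2) -> caps B=0 W=0
Move 2: W@(3,1) -> caps B=0 W=0
Move 3: B@(2,3) -> caps B=0 W=0
Move 4: W@(2,2) -> caps B=0 W=0
Move 5: B@(0,1) -> caps B=0 W=0
Move 6: W@(0,0) -> caps B=0 W=0
Move 7: B@(3,2) -> caps B=0 W=0
Move 8: W@(1,2) -> caps B=0 W=0
Move 9: B@(2,1) -> caps B=0 W=0
Move 10: W@(3,3) -> caps B=0 W=1

Answer: WBB.
..W.
.BWB
.W.W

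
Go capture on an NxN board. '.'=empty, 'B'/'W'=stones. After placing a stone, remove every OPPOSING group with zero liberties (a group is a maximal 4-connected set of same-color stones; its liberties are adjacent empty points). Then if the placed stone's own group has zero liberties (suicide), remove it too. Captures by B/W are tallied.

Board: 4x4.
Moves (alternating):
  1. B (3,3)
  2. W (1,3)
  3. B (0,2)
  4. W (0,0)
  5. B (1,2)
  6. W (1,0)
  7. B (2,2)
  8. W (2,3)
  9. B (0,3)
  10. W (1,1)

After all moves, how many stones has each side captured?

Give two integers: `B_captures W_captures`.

Answer: 2 0

Derivation:
Move 1: B@(3,3) -> caps B=0 W=0
Move 2: W@(1,3) -> caps B=0 W=0
Move 3: B@(0,2) -> caps B=0 W=0
Move 4: W@(0,0) -> caps B=0 W=0
Move 5: B@(1,2) -> caps B=0 W=0
Move 6: W@(1,0) -> caps B=0 W=0
Move 7: B@(2,2) -> caps B=0 W=0
Move 8: W@(2,3) -> caps B=0 W=0
Move 9: B@(0,3) -> caps B=2 W=0
Move 10: W@(1,1) -> caps B=2 W=0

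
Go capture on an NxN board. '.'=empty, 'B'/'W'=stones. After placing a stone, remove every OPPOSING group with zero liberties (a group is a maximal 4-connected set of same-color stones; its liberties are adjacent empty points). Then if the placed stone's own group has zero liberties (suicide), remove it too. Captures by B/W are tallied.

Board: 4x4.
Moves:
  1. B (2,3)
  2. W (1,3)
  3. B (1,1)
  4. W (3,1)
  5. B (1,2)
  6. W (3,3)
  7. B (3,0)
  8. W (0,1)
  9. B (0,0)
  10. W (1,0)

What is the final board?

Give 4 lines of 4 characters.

Move 1: B@(2,3) -> caps B=0 W=0
Move 2: W@(1,3) -> caps B=0 W=0
Move 3: B@(1,1) -> caps B=0 W=0
Move 4: W@(3,1) -> caps B=0 W=0
Move 5: B@(1,2) -> caps B=0 W=0
Move 6: W@(3,3) -> caps B=0 W=0
Move 7: B@(3,0) -> caps B=0 W=0
Move 8: W@(0,1) -> caps B=0 W=0
Move 9: B@(0,0) -> caps B=0 W=0
Move 10: W@(1,0) -> caps B=0 W=1

Answer: .W..
WBBW
...B
BW.W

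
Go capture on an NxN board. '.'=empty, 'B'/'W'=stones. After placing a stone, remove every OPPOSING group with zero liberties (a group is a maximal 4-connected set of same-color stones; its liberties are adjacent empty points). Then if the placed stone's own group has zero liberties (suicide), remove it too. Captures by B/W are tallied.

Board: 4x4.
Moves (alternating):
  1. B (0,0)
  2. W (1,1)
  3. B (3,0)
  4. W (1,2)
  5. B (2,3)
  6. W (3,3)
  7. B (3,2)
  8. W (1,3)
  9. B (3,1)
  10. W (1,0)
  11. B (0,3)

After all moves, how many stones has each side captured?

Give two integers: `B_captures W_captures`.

Move 1: B@(0,0) -> caps B=0 W=0
Move 2: W@(1,1) -> caps B=0 W=0
Move 3: B@(3,0) -> caps B=0 W=0
Move 4: W@(1,2) -> caps B=0 W=0
Move 5: B@(2,3) -> caps B=0 W=0
Move 6: W@(3,3) -> caps B=0 W=0
Move 7: B@(3,2) -> caps B=1 W=0
Move 8: W@(1,3) -> caps B=1 W=0
Move 9: B@(3,1) -> caps B=1 W=0
Move 10: W@(1,0) -> caps B=1 W=0
Move 11: B@(0,3) -> caps B=1 W=0

Answer: 1 0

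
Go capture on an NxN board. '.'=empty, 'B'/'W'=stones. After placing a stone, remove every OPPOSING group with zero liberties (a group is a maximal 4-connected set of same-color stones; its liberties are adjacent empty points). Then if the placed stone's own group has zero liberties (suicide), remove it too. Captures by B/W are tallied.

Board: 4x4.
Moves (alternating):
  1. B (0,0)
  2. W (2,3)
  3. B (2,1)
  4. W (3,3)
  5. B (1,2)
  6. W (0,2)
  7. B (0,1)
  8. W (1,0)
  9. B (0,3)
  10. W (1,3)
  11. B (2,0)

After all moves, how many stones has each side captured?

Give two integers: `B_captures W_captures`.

Move 1: B@(0,0) -> caps B=0 W=0
Move 2: W@(2,3) -> caps B=0 W=0
Move 3: B@(2,1) -> caps B=0 W=0
Move 4: W@(3,3) -> caps B=0 W=0
Move 5: B@(1,2) -> caps B=0 W=0
Move 6: W@(0,2) -> caps B=0 W=0
Move 7: B@(0,1) -> caps B=0 W=0
Move 8: W@(1,0) -> caps B=0 W=0
Move 9: B@(0,3) -> caps B=1 W=0
Move 10: W@(1,3) -> caps B=1 W=0
Move 11: B@(2,0) -> caps B=1 W=0

Answer: 1 0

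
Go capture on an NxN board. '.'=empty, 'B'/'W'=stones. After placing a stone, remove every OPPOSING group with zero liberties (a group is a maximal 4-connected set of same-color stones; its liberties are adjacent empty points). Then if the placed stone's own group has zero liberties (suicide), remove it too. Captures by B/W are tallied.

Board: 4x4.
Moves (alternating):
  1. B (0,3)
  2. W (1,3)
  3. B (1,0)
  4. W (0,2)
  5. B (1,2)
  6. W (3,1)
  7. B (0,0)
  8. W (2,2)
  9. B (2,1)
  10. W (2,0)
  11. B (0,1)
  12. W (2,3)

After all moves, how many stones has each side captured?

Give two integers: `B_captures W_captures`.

Move 1: B@(0,3) -> caps B=0 W=0
Move 2: W@(1,3) -> caps B=0 W=0
Move 3: B@(1,0) -> caps B=0 W=0
Move 4: W@(0,2) -> caps B=0 W=1
Move 5: B@(1,2) -> caps B=0 W=1
Move 6: W@(3,1) -> caps B=0 W=1
Move 7: B@(0,0) -> caps B=0 W=1
Move 8: W@(2,2) -> caps B=0 W=1
Move 9: B@(2,1) -> caps B=0 W=1
Move 10: W@(2,0) -> caps B=0 W=1
Move 11: B@(0,1) -> caps B=0 W=1
Move 12: W@(2,3) -> caps B=0 W=1

Answer: 0 1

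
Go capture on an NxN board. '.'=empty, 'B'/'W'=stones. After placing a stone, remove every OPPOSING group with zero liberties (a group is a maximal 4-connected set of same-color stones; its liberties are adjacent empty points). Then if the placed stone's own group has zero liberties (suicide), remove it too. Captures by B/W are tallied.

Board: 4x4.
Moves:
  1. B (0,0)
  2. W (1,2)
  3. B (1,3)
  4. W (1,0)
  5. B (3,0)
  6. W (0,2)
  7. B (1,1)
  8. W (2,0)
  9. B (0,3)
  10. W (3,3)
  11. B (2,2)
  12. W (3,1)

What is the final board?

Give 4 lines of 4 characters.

Answer: B.WB
WBWB
W.B.
.W.W

Derivation:
Move 1: B@(0,0) -> caps B=0 W=0
Move 2: W@(1,2) -> caps B=0 W=0
Move 3: B@(1,3) -> caps B=0 W=0
Move 4: W@(1,0) -> caps B=0 W=0
Move 5: B@(3,0) -> caps B=0 W=0
Move 6: W@(0,2) -> caps B=0 W=0
Move 7: B@(1,1) -> caps B=0 W=0
Move 8: W@(2,0) -> caps B=0 W=0
Move 9: B@(0,3) -> caps B=0 W=0
Move 10: W@(3,3) -> caps B=0 W=0
Move 11: B@(2,2) -> caps B=0 W=0
Move 12: W@(3,1) -> caps B=0 W=1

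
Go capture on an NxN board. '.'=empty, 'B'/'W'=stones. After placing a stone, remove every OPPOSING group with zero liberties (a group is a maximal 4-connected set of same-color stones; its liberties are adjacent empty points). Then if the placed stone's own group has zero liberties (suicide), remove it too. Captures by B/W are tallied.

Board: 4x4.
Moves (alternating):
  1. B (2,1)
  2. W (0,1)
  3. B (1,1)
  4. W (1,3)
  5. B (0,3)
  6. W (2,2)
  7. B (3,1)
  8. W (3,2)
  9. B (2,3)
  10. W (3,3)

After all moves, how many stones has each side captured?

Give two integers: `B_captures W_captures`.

Answer: 0 1

Derivation:
Move 1: B@(2,1) -> caps B=0 W=0
Move 2: W@(0,1) -> caps B=0 W=0
Move 3: B@(1,1) -> caps B=0 W=0
Move 4: W@(1,3) -> caps B=0 W=0
Move 5: B@(0,3) -> caps B=0 W=0
Move 6: W@(2,2) -> caps B=0 W=0
Move 7: B@(3,1) -> caps B=0 W=0
Move 8: W@(3,2) -> caps B=0 W=0
Move 9: B@(2,3) -> caps B=0 W=0
Move 10: W@(3,3) -> caps B=0 W=1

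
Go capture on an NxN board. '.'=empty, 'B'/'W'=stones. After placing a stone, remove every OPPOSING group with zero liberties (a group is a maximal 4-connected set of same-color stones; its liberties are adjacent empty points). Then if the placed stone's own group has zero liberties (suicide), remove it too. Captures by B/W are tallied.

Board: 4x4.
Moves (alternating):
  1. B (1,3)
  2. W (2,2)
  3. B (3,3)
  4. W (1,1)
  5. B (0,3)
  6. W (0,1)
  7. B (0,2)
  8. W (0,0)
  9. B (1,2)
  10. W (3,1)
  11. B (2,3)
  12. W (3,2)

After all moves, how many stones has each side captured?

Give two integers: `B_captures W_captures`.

Move 1: B@(1,3) -> caps B=0 W=0
Move 2: W@(2,2) -> caps B=0 W=0
Move 3: B@(3,3) -> caps B=0 W=0
Move 4: W@(1,1) -> caps B=0 W=0
Move 5: B@(0,3) -> caps B=0 W=0
Move 6: W@(0,1) -> caps B=0 W=0
Move 7: B@(0,2) -> caps B=0 W=0
Move 8: W@(0,0) -> caps B=0 W=0
Move 9: B@(1,2) -> caps B=0 W=0
Move 10: W@(3,1) -> caps B=0 W=0
Move 11: B@(2,3) -> caps B=0 W=0
Move 12: W@(3,2) -> caps B=0 W=6

Answer: 0 6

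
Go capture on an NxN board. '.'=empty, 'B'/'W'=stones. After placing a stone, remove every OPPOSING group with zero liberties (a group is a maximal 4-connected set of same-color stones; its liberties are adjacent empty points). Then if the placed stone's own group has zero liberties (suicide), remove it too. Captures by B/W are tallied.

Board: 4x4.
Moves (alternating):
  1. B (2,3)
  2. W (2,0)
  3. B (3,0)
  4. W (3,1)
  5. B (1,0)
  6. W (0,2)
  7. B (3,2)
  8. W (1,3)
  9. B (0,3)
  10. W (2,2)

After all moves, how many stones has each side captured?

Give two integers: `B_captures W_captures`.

Answer: 0 1

Derivation:
Move 1: B@(2,3) -> caps B=0 W=0
Move 2: W@(2,0) -> caps B=0 W=0
Move 3: B@(3,0) -> caps B=0 W=0
Move 4: W@(3,1) -> caps B=0 W=1
Move 5: B@(1,0) -> caps B=0 W=1
Move 6: W@(0,2) -> caps B=0 W=1
Move 7: B@(3,2) -> caps B=0 W=1
Move 8: W@(1,3) -> caps B=0 W=1
Move 9: B@(0,3) -> caps B=0 W=1
Move 10: W@(2,2) -> caps B=0 W=1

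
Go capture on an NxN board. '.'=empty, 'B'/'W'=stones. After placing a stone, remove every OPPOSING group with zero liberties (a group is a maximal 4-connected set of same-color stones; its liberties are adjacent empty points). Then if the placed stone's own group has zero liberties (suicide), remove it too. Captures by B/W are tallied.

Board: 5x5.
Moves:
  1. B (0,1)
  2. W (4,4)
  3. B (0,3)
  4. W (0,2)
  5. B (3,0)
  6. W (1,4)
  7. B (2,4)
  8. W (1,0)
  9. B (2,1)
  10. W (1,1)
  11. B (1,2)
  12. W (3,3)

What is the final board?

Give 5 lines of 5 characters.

Move 1: B@(0,1) -> caps B=0 W=0
Move 2: W@(4,4) -> caps B=0 W=0
Move 3: B@(0,3) -> caps B=0 W=0
Move 4: W@(0,2) -> caps B=0 W=0
Move 5: B@(3,0) -> caps B=0 W=0
Move 6: W@(1,4) -> caps B=0 W=0
Move 7: B@(2,4) -> caps B=0 W=0
Move 8: W@(1,0) -> caps B=0 W=0
Move 9: B@(2,1) -> caps B=0 W=0
Move 10: W@(1,1) -> caps B=0 W=0
Move 11: B@(1,2) -> caps B=1 W=0
Move 12: W@(3,3) -> caps B=1 W=0

Answer: .B.B.
WWB.W
.B..B
B..W.
....W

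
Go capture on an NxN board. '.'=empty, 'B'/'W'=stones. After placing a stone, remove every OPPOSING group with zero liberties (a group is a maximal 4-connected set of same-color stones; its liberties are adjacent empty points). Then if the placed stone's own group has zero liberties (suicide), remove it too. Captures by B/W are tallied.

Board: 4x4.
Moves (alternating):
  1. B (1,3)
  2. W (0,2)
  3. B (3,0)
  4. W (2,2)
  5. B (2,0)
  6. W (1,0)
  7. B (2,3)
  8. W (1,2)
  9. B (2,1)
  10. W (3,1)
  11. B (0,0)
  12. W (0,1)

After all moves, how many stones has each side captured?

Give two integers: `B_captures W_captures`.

Answer: 0 1

Derivation:
Move 1: B@(1,3) -> caps B=0 W=0
Move 2: W@(0,2) -> caps B=0 W=0
Move 3: B@(3,0) -> caps B=0 W=0
Move 4: W@(2,2) -> caps B=0 W=0
Move 5: B@(2,0) -> caps B=0 W=0
Move 6: W@(1,0) -> caps B=0 W=0
Move 7: B@(2,3) -> caps B=0 W=0
Move 8: W@(1,2) -> caps B=0 W=0
Move 9: B@(2,1) -> caps B=0 W=0
Move 10: W@(3,1) -> caps B=0 W=0
Move 11: B@(0,0) -> caps B=0 W=0
Move 12: W@(0,1) -> caps B=0 W=1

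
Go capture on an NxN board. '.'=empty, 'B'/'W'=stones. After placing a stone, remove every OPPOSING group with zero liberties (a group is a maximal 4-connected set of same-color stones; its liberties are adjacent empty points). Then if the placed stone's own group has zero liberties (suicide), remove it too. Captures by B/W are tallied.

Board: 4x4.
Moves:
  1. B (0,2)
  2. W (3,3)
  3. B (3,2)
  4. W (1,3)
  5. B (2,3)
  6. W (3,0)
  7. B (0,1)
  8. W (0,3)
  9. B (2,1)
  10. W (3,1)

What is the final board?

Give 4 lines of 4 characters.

Move 1: B@(0,2) -> caps B=0 W=0
Move 2: W@(3,3) -> caps B=0 W=0
Move 3: B@(3,2) -> caps B=0 W=0
Move 4: W@(1,3) -> caps B=0 W=0
Move 5: B@(2,3) -> caps B=1 W=0
Move 6: W@(3,0) -> caps B=1 W=0
Move 7: B@(0,1) -> caps B=1 W=0
Move 8: W@(0,3) -> caps B=1 W=0
Move 9: B@(2,1) -> caps B=1 W=0
Move 10: W@(3,1) -> caps B=1 W=0

Answer: .BBW
...W
.B.B
WWB.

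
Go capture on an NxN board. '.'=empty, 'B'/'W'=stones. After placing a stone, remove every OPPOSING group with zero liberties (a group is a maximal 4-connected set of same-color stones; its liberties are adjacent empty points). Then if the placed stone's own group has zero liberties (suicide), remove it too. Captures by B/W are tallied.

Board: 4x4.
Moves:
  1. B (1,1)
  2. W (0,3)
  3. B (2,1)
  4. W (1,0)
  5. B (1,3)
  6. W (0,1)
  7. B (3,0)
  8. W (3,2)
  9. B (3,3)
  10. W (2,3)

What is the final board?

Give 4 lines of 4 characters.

Move 1: B@(1,1) -> caps B=0 W=0
Move 2: W@(0,3) -> caps B=0 W=0
Move 3: B@(2,1) -> caps B=0 W=0
Move 4: W@(1,0) -> caps B=0 W=0
Move 5: B@(1,3) -> caps B=0 W=0
Move 6: W@(0,1) -> caps B=0 W=0
Move 7: B@(3,0) -> caps B=0 W=0
Move 8: W@(3,2) -> caps B=0 W=0
Move 9: B@(3,3) -> caps B=0 W=0
Move 10: W@(2,3) -> caps B=0 W=1

Answer: .W.W
WB.B
.B.W
B.W.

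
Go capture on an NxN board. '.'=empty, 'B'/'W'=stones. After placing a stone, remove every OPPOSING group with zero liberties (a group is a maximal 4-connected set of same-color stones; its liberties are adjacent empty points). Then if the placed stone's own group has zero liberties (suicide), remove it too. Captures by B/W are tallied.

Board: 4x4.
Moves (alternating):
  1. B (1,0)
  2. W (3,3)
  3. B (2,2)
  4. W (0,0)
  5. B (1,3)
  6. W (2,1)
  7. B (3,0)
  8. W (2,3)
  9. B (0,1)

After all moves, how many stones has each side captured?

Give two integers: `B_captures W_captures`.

Answer: 1 0

Derivation:
Move 1: B@(1,0) -> caps B=0 W=0
Move 2: W@(3,3) -> caps B=0 W=0
Move 3: B@(2,2) -> caps B=0 W=0
Move 4: W@(0,0) -> caps B=0 W=0
Move 5: B@(1,3) -> caps B=0 W=0
Move 6: W@(2,1) -> caps B=0 W=0
Move 7: B@(3,0) -> caps B=0 W=0
Move 8: W@(2,3) -> caps B=0 W=0
Move 9: B@(0,1) -> caps B=1 W=0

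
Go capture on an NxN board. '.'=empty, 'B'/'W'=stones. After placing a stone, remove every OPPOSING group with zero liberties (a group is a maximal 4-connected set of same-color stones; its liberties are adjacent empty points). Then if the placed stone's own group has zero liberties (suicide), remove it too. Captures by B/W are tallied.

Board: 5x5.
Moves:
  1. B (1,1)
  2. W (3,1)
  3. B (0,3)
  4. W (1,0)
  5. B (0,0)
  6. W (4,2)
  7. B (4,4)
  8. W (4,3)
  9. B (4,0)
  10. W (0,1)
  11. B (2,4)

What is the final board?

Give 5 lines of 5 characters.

Move 1: B@(1,1) -> caps B=0 W=0
Move 2: W@(3,1) -> caps B=0 W=0
Move 3: B@(0,3) -> caps B=0 W=0
Move 4: W@(1,0) -> caps B=0 W=0
Move 5: B@(0,0) -> caps B=0 W=0
Move 6: W@(4,2) -> caps B=0 W=0
Move 7: B@(4,4) -> caps B=0 W=0
Move 8: W@(4,3) -> caps B=0 W=0
Move 9: B@(4,0) -> caps B=0 W=0
Move 10: W@(0,1) -> caps B=0 W=1
Move 11: B@(2,4) -> caps B=0 W=1

Answer: .W.B.
WB...
....B
.W...
B.WWB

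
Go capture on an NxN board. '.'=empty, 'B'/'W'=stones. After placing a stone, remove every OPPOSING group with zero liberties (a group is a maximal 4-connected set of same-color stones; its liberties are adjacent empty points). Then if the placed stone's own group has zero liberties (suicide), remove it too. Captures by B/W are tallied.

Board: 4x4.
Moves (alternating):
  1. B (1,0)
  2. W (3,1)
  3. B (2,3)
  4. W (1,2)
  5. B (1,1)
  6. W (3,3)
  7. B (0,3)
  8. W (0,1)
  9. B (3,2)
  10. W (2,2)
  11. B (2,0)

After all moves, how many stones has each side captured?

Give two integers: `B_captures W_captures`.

Answer: 1 0

Derivation:
Move 1: B@(1,0) -> caps B=0 W=0
Move 2: W@(3,1) -> caps B=0 W=0
Move 3: B@(2,3) -> caps B=0 W=0
Move 4: W@(1,2) -> caps B=0 W=0
Move 5: B@(1,1) -> caps B=0 W=0
Move 6: W@(3,3) -> caps B=0 W=0
Move 7: B@(0,3) -> caps B=0 W=0
Move 8: W@(0,1) -> caps B=0 W=0
Move 9: B@(3,2) -> caps B=1 W=0
Move 10: W@(2,2) -> caps B=1 W=0
Move 11: B@(2,0) -> caps B=1 W=0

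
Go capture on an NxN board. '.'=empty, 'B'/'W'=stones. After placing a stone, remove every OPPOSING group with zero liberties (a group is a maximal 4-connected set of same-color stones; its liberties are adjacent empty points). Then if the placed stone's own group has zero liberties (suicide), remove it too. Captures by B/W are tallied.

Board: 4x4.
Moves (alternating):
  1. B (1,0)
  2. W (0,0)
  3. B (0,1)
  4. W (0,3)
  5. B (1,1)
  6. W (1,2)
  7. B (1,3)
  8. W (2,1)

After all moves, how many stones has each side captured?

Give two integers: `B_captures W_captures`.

Answer: 1 0

Derivation:
Move 1: B@(1,0) -> caps B=0 W=0
Move 2: W@(0,0) -> caps B=0 W=0
Move 3: B@(0,1) -> caps B=1 W=0
Move 4: W@(0,3) -> caps B=1 W=0
Move 5: B@(1,1) -> caps B=1 W=0
Move 6: W@(1,2) -> caps B=1 W=0
Move 7: B@(1,3) -> caps B=1 W=0
Move 8: W@(2,1) -> caps B=1 W=0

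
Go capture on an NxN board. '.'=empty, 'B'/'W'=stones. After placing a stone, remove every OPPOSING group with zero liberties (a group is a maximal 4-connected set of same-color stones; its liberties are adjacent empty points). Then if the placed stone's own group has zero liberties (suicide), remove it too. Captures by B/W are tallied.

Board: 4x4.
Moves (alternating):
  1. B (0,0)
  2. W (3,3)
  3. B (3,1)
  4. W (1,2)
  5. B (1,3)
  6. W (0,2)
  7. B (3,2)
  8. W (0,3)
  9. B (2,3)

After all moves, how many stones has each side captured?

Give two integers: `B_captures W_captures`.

Answer: 1 0

Derivation:
Move 1: B@(0,0) -> caps B=0 W=0
Move 2: W@(3,3) -> caps B=0 W=0
Move 3: B@(3,1) -> caps B=0 W=0
Move 4: W@(1,2) -> caps B=0 W=0
Move 5: B@(1,3) -> caps B=0 W=0
Move 6: W@(0,2) -> caps B=0 W=0
Move 7: B@(3,2) -> caps B=0 W=0
Move 8: W@(0,3) -> caps B=0 W=0
Move 9: B@(2,3) -> caps B=1 W=0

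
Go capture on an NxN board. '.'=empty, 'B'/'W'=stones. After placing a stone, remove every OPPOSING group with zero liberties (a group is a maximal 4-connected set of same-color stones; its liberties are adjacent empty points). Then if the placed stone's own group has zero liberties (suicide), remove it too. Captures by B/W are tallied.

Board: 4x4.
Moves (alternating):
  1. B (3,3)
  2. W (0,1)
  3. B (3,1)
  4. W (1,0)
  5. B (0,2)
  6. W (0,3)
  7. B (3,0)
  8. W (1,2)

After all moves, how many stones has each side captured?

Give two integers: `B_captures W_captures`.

Answer: 0 1

Derivation:
Move 1: B@(3,3) -> caps B=0 W=0
Move 2: W@(0,1) -> caps B=0 W=0
Move 3: B@(3,1) -> caps B=0 W=0
Move 4: W@(1,0) -> caps B=0 W=0
Move 5: B@(0,2) -> caps B=0 W=0
Move 6: W@(0,3) -> caps B=0 W=0
Move 7: B@(3,0) -> caps B=0 W=0
Move 8: W@(1,2) -> caps B=0 W=1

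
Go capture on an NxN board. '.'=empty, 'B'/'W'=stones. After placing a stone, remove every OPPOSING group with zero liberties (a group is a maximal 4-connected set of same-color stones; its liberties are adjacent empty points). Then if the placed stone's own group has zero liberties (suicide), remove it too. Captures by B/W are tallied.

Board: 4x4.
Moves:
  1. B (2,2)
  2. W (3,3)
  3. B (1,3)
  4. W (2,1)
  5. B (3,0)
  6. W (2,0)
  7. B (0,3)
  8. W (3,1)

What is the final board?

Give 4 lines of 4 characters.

Answer: ...B
...B
WWB.
.W.W

Derivation:
Move 1: B@(2,2) -> caps B=0 W=0
Move 2: W@(3,3) -> caps B=0 W=0
Move 3: B@(1,3) -> caps B=0 W=0
Move 4: W@(2,1) -> caps B=0 W=0
Move 5: B@(3,0) -> caps B=0 W=0
Move 6: W@(2,0) -> caps B=0 W=0
Move 7: B@(0,3) -> caps B=0 W=0
Move 8: W@(3,1) -> caps B=0 W=1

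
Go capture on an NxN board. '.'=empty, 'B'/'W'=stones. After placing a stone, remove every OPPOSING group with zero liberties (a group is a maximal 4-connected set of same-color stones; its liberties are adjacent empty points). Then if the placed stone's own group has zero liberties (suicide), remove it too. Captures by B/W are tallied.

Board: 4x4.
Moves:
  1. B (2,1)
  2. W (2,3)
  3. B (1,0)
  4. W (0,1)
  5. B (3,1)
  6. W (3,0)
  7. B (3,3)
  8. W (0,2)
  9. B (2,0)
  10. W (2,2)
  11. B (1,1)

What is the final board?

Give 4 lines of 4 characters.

Answer: .WW.
BB..
BBWW
.B.B

Derivation:
Move 1: B@(2,1) -> caps B=0 W=0
Move 2: W@(2,3) -> caps B=0 W=0
Move 3: B@(1,0) -> caps B=0 W=0
Move 4: W@(0,1) -> caps B=0 W=0
Move 5: B@(3,1) -> caps B=0 W=0
Move 6: W@(3,0) -> caps B=0 W=0
Move 7: B@(3,3) -> caps B=0 W=0
Move 8: W@(0,2) -> caps B=0 W=0
Move 9: B@(2,0) -> caps B=1 W=0
Move 10: W@(2,2) -> caps B=1 W=0
Move 11: B@(1,1) -> caps B=1 W=0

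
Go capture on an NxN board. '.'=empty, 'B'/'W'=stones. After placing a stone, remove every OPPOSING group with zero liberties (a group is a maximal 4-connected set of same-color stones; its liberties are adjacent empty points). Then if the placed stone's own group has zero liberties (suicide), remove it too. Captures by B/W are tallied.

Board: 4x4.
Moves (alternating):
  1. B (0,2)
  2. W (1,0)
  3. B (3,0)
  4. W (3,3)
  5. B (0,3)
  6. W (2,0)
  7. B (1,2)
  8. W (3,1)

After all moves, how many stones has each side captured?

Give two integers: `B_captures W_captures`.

Answer: 0 1

Derivation:
Move 1: B@(0,2) -> caps B=0 W=0
Move 2: W@(1,0) -> caps B=0 W=0
Move 3: B@(3,0) -> caps B=0 W=0
Move 4: W@(3,3) -> caps B=0 W=0
Move 5: B@(0,3) -> caps B=0 W=0
Move 6: W@(2,0) -> caps B=0 W=0
Move 7: B@(1,2) -> caps B=0 W=0
Move 8: W@(3,1) -> caps B=0 W=1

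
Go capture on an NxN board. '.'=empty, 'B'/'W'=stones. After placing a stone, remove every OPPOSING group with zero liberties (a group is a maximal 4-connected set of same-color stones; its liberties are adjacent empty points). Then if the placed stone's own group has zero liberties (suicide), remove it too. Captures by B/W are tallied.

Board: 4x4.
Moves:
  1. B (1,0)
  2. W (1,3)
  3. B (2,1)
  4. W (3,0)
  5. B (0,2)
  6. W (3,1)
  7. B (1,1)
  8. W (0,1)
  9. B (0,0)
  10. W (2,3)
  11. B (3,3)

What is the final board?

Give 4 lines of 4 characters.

Answer: B.B.
BB.W
.B.W
WW.B

Derivation:
Move 1: B@(1,0) -> caps B=0 W=0
Move 2: W@(1,3) -> caps B=0 W=0
Move 3: B@(2,1) -> caps B=0 W=0
Move 4: W@(3,0) -> caps B=0 W=0
Move 5: B@(0,2) -> caps B=0 W=0
Move 6: W@(3,1) -> caps B=0 W=0
Move 7: B@(1,1) -> caps B=0 W=0
Move 8: W@(0,1) -> caps B=0 W=0
Move 9: B@(0,0) -> caps B=1 W=0
Move 10: W@(2,3) -> caps B=1 W=0
Move 11: B@(3,3) -> caps B=1 W=0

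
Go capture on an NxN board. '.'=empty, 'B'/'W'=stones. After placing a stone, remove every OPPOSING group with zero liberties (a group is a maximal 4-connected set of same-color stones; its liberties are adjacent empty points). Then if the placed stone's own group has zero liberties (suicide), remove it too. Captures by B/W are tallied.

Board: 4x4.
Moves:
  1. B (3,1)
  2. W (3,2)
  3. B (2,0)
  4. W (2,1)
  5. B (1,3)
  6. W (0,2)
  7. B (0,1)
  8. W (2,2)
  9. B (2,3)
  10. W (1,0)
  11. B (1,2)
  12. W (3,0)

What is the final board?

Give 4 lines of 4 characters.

Move 1: B@(3,1) -> caps B=0 W=0
Move 2: W@(3,2) -> caps B=0 W=0
Move 3: B@(2,0) -> caps B=0 W=0
Move 4: W@(2,1) -> caps B=0 W=0
Move 5: B@(1,3) -> caps B=0 W=0
Move 6: W@(0,2) -> caps B=0 W=0
Move 7: B@(0,1) -> caps B=0 W=0
Move 8: W@(2,2) -> caps B=0 W=0
Move 9: B@(2,3) -> caps B=0 W=0
Move 10: W@(1,0) -> caps B=0 W=0
Move 11: B@(1,2) -> caps B=0 W=0
Move 12: W@(3,0) -> caps B=0 W=2

Answer: .BW.
W.BB
.WWB
W.W.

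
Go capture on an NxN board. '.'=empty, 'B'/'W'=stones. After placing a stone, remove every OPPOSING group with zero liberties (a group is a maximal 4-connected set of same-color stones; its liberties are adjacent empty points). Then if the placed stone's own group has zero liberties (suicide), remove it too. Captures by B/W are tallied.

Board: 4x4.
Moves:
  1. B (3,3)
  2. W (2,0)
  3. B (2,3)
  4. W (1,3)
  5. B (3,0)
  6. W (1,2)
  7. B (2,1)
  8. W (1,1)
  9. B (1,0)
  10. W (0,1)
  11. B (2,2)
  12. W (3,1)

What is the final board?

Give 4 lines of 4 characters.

Answer: .W..
BWWW
.BBB
BW.B

Derivation:
Move 1: B@(3,3) -> caps B=0 W=0
Move 2: W@(2,0) -> caps B=0 W=0
Move 3: B@(2,3) -> caps B=0 W=0
Move 4: W@(1,3) -> caps B=0 W=0
Move 5: B@(3,0) -> caps B=0 W=0
Move 6: W@(1,2) -> caps B=0 W=0
Move 7: B@(2,1) -> caps B=0 W=0
Move 8: W@(1,1) -> caps B=0 W=0
Move 9: B@(1,0) -> caps B=1 W=0
Move 10: W@(0,1) -> caps B=1 W=0
Move 11: B@(2,2) -> caps B=1 W=0
Move 12: W@(3,1) -> caps B=1 W=0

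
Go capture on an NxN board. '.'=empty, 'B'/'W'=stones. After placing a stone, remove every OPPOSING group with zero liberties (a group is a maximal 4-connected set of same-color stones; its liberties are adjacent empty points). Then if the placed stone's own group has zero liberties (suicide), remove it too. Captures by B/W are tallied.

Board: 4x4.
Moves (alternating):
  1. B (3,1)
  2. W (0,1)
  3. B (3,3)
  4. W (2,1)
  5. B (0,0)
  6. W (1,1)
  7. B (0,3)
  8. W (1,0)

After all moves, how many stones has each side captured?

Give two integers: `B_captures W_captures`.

Answer: 0 1

Derivation:
Move 1: B@(3,1) -> caps B=0 W=0
Move 2: W@(0,1) -> caps B=0 W=0
Move 3: B@(3,3) -> caps B=0 W=0
Move 4: W@(2,1) -> caps B=0 W=0
Move 5: B@(0,0) -> caps B=0 W=0
Move 6: W@(1,1) -> caps B=0 W=0
Move 7: B@(0,3) -> caps B=0 W=0
Move 8: W@(1,0) -> caps B=0 W=1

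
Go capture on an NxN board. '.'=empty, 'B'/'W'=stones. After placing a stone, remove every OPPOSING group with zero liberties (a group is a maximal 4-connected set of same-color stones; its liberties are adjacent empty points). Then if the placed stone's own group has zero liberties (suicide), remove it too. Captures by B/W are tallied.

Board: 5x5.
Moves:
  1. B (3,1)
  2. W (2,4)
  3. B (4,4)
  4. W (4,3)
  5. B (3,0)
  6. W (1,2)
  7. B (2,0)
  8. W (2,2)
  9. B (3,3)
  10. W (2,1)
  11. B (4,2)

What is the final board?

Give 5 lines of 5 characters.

Answer: .....
..W..
BWW.W
BB.B.
..B.B

Derivation:
Move 1: B@(3,1) -> caps B=0 W=0
Move 2: W@(2,4) -> caps B=0 W=0
Move 3: B@(4,4) -> caps B=0 W=0
Move 4: W@(4,3) -> caps B=0 W=0
Move 5: B@(3,0) -> caps B=0 W=0
Move 6: W@(1,2) -> caps B=0 W=0
Move 7: B@(2,0) -> caps B=0 W=0
Move 8: W@(2,2) -> caps B=0 W=0
Move 9: B@(3,3) -> caps B=0 W=0
Move 10: W@(2,1) -> caps B=0 W=0
Move 11: B@(4,2) -> caps B=1 W=0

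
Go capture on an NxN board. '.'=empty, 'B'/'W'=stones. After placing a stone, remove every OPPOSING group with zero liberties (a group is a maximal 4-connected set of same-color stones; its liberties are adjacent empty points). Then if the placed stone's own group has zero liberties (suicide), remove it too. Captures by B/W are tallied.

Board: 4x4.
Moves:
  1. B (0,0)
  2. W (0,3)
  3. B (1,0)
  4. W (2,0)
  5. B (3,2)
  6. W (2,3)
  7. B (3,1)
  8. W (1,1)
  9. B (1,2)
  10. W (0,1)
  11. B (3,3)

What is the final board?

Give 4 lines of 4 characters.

Move 1: B@(0,0) -> caps B=0 W=0
Move 2: W@(0,3) -> caps B=0 W=0
Move 3: B@(1,0) -> caps B=0 W=0
Move 4: W@(2,0) -> caps B=0 W=0
Move 5: B@(3,2) -> caps B=0 W=0
Move 6: W@(2,3) -> caps B=0 W=0
Move 7: B@(3,1) -> caps B=0 W=0
Move 8: W@(1,1) -> caps B=0 W=0
Move 9: B@(1,2) -> caps B=0 W=0
Move 10: W@(0,1) -> caps B=0 W=2
Move 11: B@(3,3) -> caps B=0 W=2

Answer: .W.W
.WB.
W..W
.BBB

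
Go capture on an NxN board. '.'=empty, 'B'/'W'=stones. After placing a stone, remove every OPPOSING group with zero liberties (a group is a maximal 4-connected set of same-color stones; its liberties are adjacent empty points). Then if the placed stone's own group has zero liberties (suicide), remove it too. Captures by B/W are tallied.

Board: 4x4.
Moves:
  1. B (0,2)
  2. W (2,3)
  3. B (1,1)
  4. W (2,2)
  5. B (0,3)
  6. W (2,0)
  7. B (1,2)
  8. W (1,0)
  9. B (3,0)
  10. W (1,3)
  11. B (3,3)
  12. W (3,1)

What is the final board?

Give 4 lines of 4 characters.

Move 1: B@(0,2) -> caps B=0 W=0
Move 2: W@(2,3) -> caps B=0 W=0
Move 3: B@(1,1) -> caps B=0 W=0
Move 4: W@(2,2) -> caps B=0 W=0
Move 5: B@(0,3) -> caps B=0 W=0
Move 6: W@(2,0) -> caps B=0 W=0
Move 7: B@(1,2) -> caps B=0 W=0
Move 8: W@(1,0) -> caps B=0 W=0
Move 9: B@(3,0) -> caps B=0 W=0
Move 10: W@(1,3) -> caps B=0 W=0
Move 11: B@(3,3) -> caps B=0 W=0
Move 12: W@(3,1) -> caps B=0 W=1

Answer: ..BB
WBBW
W.WW
.W.B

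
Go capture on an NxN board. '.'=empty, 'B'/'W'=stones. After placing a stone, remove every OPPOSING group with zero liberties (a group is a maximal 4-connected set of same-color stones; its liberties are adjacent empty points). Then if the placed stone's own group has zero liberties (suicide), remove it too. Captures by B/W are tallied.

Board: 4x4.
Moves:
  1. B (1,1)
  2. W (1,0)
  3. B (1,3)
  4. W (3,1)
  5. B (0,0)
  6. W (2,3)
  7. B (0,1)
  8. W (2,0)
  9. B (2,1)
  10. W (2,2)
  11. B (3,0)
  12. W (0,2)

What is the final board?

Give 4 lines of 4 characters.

Answer: BBW.
.B.B
.BWW
BW..

Derivation:
Move 1: B@(1,1) -> caps B=0 W=0
Move 2: W@(1,0) -> caps B=0 W=0
Move 3: B@(1,3) -> caps B=0 W=0
Move 4: W@(3,1) -> caps B=0 W=0
Move 5: B@(0,0) -> caps B=0 W=0
Move 6: W@(2,3) -> caps B=0 W=0
Move 7: B@(0,1) -> caps B=0 W=0
Move 8: W@(2,0) -> caps B=0 W=0
Move 9: B@(2,1) -> caps B=0 W=0
Move 10: W@(2,2) -> caps B=0 W=0
Move 11: B@(3,0) -> caps B=2 W=0
Move 12: W@(0,2) -> caps B=2 W=0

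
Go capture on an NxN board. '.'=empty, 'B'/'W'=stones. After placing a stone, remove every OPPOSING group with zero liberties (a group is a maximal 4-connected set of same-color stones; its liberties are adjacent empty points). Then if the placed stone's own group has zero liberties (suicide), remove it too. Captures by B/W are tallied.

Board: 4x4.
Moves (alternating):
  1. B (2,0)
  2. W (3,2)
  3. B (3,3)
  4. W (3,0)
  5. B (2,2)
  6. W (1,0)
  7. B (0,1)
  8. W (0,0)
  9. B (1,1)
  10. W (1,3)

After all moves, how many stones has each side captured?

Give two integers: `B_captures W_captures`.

Answer: 2 0

Derivation:
Move 1: B@(2,0) -> caps B=0 W=0
Move 2: W@(3,2) -> caps B=0 W=0
Move 3: B@(3,3) -> caps B=0 W=0
Move 4: W@(3,0) -> caps B=0 W=0
Move 5: B@(2,2) -> caps B=0 W=0
Move 6: W@(1,0) -> caps B=0 W=0
Move 7: B@(0,1) -> caps B=0 W=0
Move 8: W@(0,0) -> caps B=0 W=0
Move 9: B@(1,1) -> caps B=2 W=0
Move 10: W@(1,3) -> caps B=2 W=0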